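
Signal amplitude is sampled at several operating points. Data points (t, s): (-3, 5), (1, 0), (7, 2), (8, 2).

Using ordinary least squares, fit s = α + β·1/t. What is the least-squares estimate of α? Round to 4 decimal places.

α = 3.0634

XᵀX·[α, β]ᵀ = Xᵀs reads: 4·α + (157/168)·β = 9;  (157/168)·α + (32377/28224)·β = -95/84.
(Σ1 = 4, Σ1/t = 157/168, Σ1/t·1/t = 32377/28224, Σs = 9, Σ1/t·s = -95/84.)
Eliminating β: (32377/28224)·(row 1) − (157/168)·(row 2) gives (11651/3136)·α = (32377/28224)·9 − (157/168)·(-95/84) = 45889/4032, so α = 321223/104859.
Then β = ((-95/84) − (157/168)·(321223/104859))/(32377/28224) = -121688/34953.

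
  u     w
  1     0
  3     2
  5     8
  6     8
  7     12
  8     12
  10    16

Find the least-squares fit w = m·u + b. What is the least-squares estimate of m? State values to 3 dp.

m = 1.851

Sums needed: Σu·u = 284, Σu = 40, Σ1 = 7.
For Mᵀw: Σu·w = 434, Σw = 58.
Normal equations: [[284, 40]; [40, 7]]·[m, b]ᵀ = [434, 58]ᵀ.
Δ = 284·7 − 40² = 388.
m = (434·7 − 40·58)/388 = 359/194; b = (284·58 − 40·434)/388 = -222/97.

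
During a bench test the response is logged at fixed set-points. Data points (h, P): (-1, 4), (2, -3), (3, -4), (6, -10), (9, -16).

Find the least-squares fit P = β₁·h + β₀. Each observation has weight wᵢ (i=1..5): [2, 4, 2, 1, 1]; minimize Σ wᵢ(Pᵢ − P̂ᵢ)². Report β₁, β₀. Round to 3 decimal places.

From the data, Σwᵢ·h·h = 153, Σwᵢ·h = 27, Σwᵢ·1 = 10.
And Σwᵢ·h·P = -260, Σwᵢ·P = -38.
Normal equations: [[153, 27]; [27, 10]]·[β₁, β₀]ᵀ = [-260, -38]ᵀ.
Eliminating β₀: 10·(row 1) − 27·(row 2) gives 801·β₁ = 10·(-260) − 27·(-38) = -1574, so β₁ = -1574/801.
Then β₀ = ((-38) − 27·(-1574/801))/10 = 134/89.

β₁ = -1.965, β₀ = 1.506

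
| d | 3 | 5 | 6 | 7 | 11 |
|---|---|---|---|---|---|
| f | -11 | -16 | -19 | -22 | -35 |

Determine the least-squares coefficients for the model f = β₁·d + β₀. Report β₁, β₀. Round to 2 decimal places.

β₁ = -3.03, β₀ = -1.18

The normal equations are: 240·β₁ + 32·β₀ = -766;  32·β₁ + 5·β₀ = -103.
det = 240·5 − 32² = 176.
β₁ = ((-766)·5 − 32·(-103))/176 = -267/88; β₀ = (240·(-103) − 32·(-766))/176 = -13/11.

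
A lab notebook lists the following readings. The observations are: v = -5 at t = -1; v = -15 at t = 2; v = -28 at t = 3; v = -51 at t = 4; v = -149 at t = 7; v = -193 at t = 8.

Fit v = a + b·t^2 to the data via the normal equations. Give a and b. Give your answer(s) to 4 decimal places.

Normal-equation sums: Σ1 = 6, Σt^2 = 143, Σt^2·t^2 = 6851.
And Σv = -441, Σt^2·v = -20786.
So AᵀA·[a, b]ᵀ = Aᵀv: [[6, 143]; [143, 6851]]·[a, b]ᵀ = [-441, -20786]ᵀ.
Eliminating b: 6851·(row 1) − 143·(row 2) gives 20657·a = 6851·(-441) − 143·(-20786) = -48893, so a = -3761/1589.
Then b = ((-20786) − 143·(-3761/1589))/6851 = -61653/20657.

a = -2.3669, b = -2.9846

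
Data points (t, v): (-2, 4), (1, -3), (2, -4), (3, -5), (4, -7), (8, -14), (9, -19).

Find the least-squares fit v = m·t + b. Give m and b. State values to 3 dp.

Sums needed: Σt·t = 179, Σt = 25, Σ1 = 7.
Right-hand side: Σt·v = -345, Σv = -48.
Normal equations: [[179, 25]; [25, 7]]·[m, b]ᵀ = [-345, -48]ᵀ.
Determinant 179·7 − 25² = 628.
m = ((-345)·7 − 25·(-48))/628 = -1215/628; b = (179·(-48) − 25·(-345))/628 = 33/628.

m = -1.935, b = 0.053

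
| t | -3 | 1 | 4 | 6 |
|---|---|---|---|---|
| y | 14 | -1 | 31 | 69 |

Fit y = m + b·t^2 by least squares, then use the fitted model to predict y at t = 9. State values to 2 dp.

ŷ = 159.98

The normal system XᵀX·[m, b]ᵀ = Xᵀy is [[4, 62]; [62, 1634]]·[m, b]ᵀ = [113, 3105]ᵀ.
Determinant 4·1634 − 62² = 2692.
m = (113·1634 − 62·3105)/2692 = -1967/673; b = (4·3105 − 62·113)/2692 = 2707/1346.
At t = 9: ŷ = (-1967/673)·(1) + (2707/1346)·(81) = 215333/1346.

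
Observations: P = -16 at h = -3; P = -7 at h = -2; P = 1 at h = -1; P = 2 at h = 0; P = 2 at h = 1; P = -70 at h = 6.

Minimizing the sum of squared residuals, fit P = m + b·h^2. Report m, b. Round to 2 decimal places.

Normal-equation sums: Σ1 = 6, Σh^2 = 51, Σh^2·h^2 = 1395.
Moment sums: ΣP = -88, Σh^2·P = -2689.
Normal equations: [[6, 51]; [51, 1395]]·[m, b]ᵀ = [-88, -2689]ᵀ.
Δ = 6·1395 − 51² = 5769.
m = ((-88)·1395 − 51·(-2689))/5769 = 4793/1923; b = (6·(-2689) − 51·(-88))/5769 = -1294/641.

m = 2.49, b = -2.02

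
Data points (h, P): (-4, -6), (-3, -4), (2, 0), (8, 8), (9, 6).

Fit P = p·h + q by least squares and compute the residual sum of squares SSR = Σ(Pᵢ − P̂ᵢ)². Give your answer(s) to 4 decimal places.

SSR = 5.1956

The normal equations are: 174·p + 12·q = 154;  12·p + 5·q = 4.
Determinant 174·5 − 12² = 726.
p = (154·5 − 12·4)/726 = 361/363; q = (174·4 − 12·154)/726 = -192/121.
Residuals: -158/363, 69/121, -146/363, 592/363, -15/11; SSR = 1886/363.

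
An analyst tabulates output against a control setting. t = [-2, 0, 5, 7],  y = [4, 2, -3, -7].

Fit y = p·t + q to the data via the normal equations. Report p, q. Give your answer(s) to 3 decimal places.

p = -1.170, q = 1.925

Normal-equation sums: Σt·t = 78, Σt = 10, Σ1 = 4.
Moment sums: Σt·y = -72, Σy = -4.
So AᵀA·[p, q]ᵀ = Aᵀy: [[78, 10]; [10, 4]]·[p, q]ᵀ = [-72, -4]ᵀ.
Δ = 78·4 − 10² = 212.
p = ((-72)·4 − 10·(-4))/212 = -62/53; q = (78·(-4) − 10·(-72))/212 = 102/53.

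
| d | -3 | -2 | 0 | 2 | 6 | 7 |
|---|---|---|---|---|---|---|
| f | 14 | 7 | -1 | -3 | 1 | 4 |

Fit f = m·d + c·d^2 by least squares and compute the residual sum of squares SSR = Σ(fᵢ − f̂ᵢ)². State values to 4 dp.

Setting ∂/∂m … = 0 gives: 102·m + 532·c = -28;  532·m + 3810·c = 374.
Δ = 102·3810 − 532² = 105596.
m = ((-28)·3810 − 532·374)/105596 = -76412/26399; c = (102·374 − 532·(-28))/105596 = 13261/26399.
Residuals: 21001/26399, -21075/26399, -1, 20583/26399, 7475/26399, -9309/26399; SSR = 81378/26399.

SSR = 3.0826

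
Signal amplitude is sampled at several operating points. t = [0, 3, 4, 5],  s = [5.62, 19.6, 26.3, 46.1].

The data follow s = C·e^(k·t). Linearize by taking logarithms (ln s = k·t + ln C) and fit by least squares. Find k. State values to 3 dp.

k = 0.411

Linearized form: ln s = k·t + ln C. From the 4 transformed points,
Σt = 12.0000, Σ(t)² = 50.0000, Σln s = 11.8022, Σt·ln s = 41.1589.
Normal system: [[50.0000, 12.0000]; [12.0000, 4]]·[k, ln C]ᵀ = [41.1589, 11.8022]ᵀ.
Δ = 50.0000·4 − (12.0000)² = 56.0000; k = (41.1589·4 − 12.0000·11.8022)/56.0000 = 0.41087, ln C = (50.0000·11.8022 − 12.0000·41.1589)/56.0000 = 1.71795.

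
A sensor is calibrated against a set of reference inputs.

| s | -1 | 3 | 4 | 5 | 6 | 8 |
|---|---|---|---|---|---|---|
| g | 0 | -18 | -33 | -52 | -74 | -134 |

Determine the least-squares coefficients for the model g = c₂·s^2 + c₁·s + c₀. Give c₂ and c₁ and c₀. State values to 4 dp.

c₂ = -2.0786, c₁ = -0.2954, c₀ = 1.7088

Setting ∂/∂c₂ … = 0 gives: 6355·c₂ + 943·c₁ + 151·c₀ = -13230;  943·c₂ + 151·c₁ + 25·c₀ = -1962;  151·c₂ + 25·c₁ + 6·c₀ = -311.
Inverting the 3×3 Gram matrix, [c₂, c₁, c₀]ᵀ = [-43983/21160, -6251/21160, 18079/10580]ᵀ.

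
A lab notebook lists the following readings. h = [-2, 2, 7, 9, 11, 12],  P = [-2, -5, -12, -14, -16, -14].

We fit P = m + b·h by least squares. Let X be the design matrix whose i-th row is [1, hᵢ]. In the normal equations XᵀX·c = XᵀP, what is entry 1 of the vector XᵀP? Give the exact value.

Entry 1 ↔ basis 1, so (XᵀP)_{1} = Σᵢ Pᵢ = (1)·(-2) + (1)·(-5) + (1)·(-12) + (1)·(-14) + (1)·(-16) + (1)·(-14) = -63.

-63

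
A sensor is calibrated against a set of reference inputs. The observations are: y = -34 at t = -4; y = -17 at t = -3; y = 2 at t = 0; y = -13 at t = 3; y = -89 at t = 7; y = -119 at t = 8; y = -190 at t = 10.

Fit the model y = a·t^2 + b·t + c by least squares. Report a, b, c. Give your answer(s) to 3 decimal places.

a = -2.015, b = 0.919, c = 2.641

Setting ∂/∂a … = 0 gives: 16915·a + 1791·b + 247·c = -31791;  1791·a + 247·b + 21·c = -3327;  247·a + 21·b + 7·c = -460.
Row-reducing yields a = -2865139/1421682, b = 435473/473894, c = 1877201/710841.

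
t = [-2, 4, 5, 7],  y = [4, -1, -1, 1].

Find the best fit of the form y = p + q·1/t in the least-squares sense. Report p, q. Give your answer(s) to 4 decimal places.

From the data, Σ1 = 4, Σ1/t = 13/140, Σ1/t·1/t = 7309/19600.
For Aᵀy: Σy = 3, Σ1/t·y = -323/140.
Δ = 4·(7309/19600) − (13/140)² = 29067/19600.
p = (3·(7309/19600) − (13/140)·(-323/140))/(29067/19600) = 26126/29067; q = (4·(-323/140) − (13/140)·3)/(29067/19600) = -186340/29067.

p = 0.8988, q = -6.4107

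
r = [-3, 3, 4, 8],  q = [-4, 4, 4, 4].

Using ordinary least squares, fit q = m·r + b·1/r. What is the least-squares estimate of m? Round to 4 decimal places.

With design matrix X, XᵀX = [[98, 4]; [4, 173/576]] and Xᵀq = [72, 25/6]ᵀ.
Determinant 98·(173/576) − 4² = 3869/288.
m = (72·(173/576) − 4·(25/6))/(3869/288) = 1428/3869; b = (98·(25/6) − 4·72)/(3869/288) = 34656/3869.

m = 0.3691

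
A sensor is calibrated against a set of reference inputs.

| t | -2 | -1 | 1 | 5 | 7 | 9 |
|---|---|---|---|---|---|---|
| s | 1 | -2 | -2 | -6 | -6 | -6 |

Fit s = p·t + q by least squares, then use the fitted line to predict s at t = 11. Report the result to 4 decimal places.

XᵀX·[p, q]ᵀ = Xᵀs reads: 161·p + 19·q = -128;  19·p + 6·q = -21.
(Σt·t = 161, Σt = 19, Σ1 = 6, Σt·s = -128, Σs = -21.)
Δ = 161·6 − 19² = 605.
p = ((-128)·6 − 19·(-21))/605 = -369/605; q = (161·(-21) − 19·(-128))/605 = -949/605.
At t = 11: ŝ = (-369/605)·(11) + (-949/605)·(1) = -5008/605.

ŝ = -8.2777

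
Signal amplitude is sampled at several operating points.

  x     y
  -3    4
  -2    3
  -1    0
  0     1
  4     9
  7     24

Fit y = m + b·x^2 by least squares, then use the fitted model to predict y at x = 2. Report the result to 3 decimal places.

AᵀA·[m, b]ᵀ = Aᵀy reads: 6·m + 79·b = 41;  79·m + 2755·b = 1368.
(Σ1 = 6, Σx^2 = 79, Σx^2·x^2 = 2755, Σy = 41, Σx^2·y = 1368.)
Δ = 6·2755 − 79² = 10289.
m = (41·2755 − 79·1368)/10289 = 4883/10289; b = (6·1368 − 79·41)/10289 = 4969/10289.
At x = 2: ŷ = (4883/10289)·(1) + (4969/10289)·(4) = 24759/10289.

ŷ = 2.406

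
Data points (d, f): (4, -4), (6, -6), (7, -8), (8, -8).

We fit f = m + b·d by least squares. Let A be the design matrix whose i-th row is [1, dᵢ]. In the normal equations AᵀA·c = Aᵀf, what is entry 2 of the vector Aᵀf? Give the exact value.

Entry 2 ↔ basis d, so (Aᵀf)_{2} = Σᵢ (d)·fᵢ = (4)·(-4) + (6)·(-6) + (7)·(-8) + (8)·(-8) = -172.

-172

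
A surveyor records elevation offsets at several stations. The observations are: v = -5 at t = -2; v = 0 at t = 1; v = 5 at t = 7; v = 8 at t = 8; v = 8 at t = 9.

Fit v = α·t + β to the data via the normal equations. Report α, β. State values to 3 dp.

α = 1.152, β = -2.101

Forming XᵀX = [[199, 23]; [23, 5]] and Xᵀv = [181, 16]ᵀ gives XᵀX·[α, β]ᵀ = Xᵀv.
Determinant 199·5 − 23² = 466.
α = (181·5 − 23·16)/466 = 537/466; β = (199·16 − 23·181)/466 = -979/466.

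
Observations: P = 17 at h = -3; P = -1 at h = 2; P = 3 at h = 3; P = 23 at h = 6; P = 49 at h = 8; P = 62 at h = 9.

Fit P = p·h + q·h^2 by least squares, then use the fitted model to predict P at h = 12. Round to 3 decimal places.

P̂ = 121.664

Sums needed: Σh·h = 203, Σh·h^2 = 1465, Σh^2·h^2 = 12131.
Right-hand side: Σh·P = 1044, Σh^2·P = 9162.
det = 203·12131 − 1465² = 316368.
p = (1044·12131 − 1465·9162)/316368 = -42087/17576; q = (203·9162 − 1465·1044)/316368 = 18357/17576.
At h = 12: P̂ = (-42087/17576)·(12) + (18357/17576)·(144) = 534591/4394.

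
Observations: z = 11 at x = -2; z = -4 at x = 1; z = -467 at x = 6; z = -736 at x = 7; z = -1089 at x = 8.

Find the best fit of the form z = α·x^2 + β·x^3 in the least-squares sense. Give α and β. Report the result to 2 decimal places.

α = -0.97, β = -2.01

Entries of AᵀA: Σx^2·x^2 = 7810, Σx^2·x^3 = 57320, Σx^3·x^3 = 426514.
And Σx^2·z = -122532, Σx^3·z = -910980.
AᵀA·[α, β]ᵀ = Aᵀz becomes [[7810, 57320]; [57320, 426514]]·[α, β]ᵀ = [-122532, -910980]ᵀ.
det = 7810·426514 − 57320² = 45491940.
α = ((-122532)·426514 − 57320·(-910980))/45491940 = -3686654/3790995; β = (7810·(-910980) − 57320·(-122532))/45491940 = -1520326/758199.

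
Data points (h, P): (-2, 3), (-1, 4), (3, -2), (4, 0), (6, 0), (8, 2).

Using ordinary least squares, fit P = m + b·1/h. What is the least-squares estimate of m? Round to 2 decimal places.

m = 0.78

The normal system XᵀX·[m, b]ᵀ = XᵀP is [[6, -5/8]; [-5/8, 845/576]]·[m, b]ᵀ = [7, -71/12]ᵀ.
det = 6·(845/576) − (-5/8)² = 1615/192.
m = (7·(845/576) − (-5/8)·(-71/12))/(1615/192) = 757/969; b = (6·(-71/12) − (-5/8)·7)/(1615/192) = -5976/1615.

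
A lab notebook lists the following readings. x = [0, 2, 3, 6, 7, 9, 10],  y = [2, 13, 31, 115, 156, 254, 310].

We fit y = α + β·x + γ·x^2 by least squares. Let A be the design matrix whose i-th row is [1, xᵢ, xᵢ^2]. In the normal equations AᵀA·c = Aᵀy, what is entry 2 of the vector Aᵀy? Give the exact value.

Entry 2 ↔ basis x, so (Aᵀy)_{2} = Σᵢ (x)·yᵢ = (0)·(2) + (2)·(13) + (3)·(31) + (6)·(115) + (7)·(156) + (9)·(254) + (10)·(310) = 7287.

7287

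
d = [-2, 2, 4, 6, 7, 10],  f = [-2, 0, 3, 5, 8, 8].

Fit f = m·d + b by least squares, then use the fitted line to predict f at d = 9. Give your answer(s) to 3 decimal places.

f̂ = 7.935

The normal equations are: 209·m + 27·b = 182;  27·m + 6·b = 22.
Determinant 209·6 − 27² = 525.
m = (182·6 − 27·22)/525 = 166/175; b = (209·22 − 27·182)/525 = -316/525.
At d = 9: f̂ = (166/175)·(9) + (-316/525)·(1) = 4166/525.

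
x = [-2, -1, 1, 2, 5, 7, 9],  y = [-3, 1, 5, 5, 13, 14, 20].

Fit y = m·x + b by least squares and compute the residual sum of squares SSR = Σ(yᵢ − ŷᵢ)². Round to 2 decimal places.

Normal-equation sums: Σx·x = 165, Σx = 21, Σ1 = 7.
Right-hand side: Σx·y = 363, Σy = 55.
So MᵀM·[m, b]ᵀ = Mᵀy: [[165, 21]; [21, 7]]·[m, b]ᵀ = [363, 55]ᵀ.
det = 165·7 − 21² = 714.
m = (363·7 − 21·55)/714 = 33/17; b = (165·55 − 21·363)/714 = 242/119.
Residuals: -137/119, 108/119, 122/119, -109/119, 150/119, -193/119, 59/119; SSR = 1012/119.

SSR = 8.50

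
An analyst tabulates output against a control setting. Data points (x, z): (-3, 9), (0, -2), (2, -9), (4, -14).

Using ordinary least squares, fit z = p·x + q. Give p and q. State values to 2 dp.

p = -3.33, q = -1.50

Entries of AᵀA: Σx·x = 29, Σx = 3, Σ1 = 4.
Right-hand side: Σx·z = -101, Σz = -16.
Eliminating q: 4·(row 1) − 3·(row 2) gives 107·p = 4·(-101) − 3·(-16) = -356, so p = -356/107.
Then q = ((-16) − 3·(-356/107))/4 = -161/107.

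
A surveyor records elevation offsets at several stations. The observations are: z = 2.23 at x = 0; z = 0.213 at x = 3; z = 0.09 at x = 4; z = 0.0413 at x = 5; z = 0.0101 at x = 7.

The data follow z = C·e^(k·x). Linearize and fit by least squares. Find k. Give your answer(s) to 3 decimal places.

Linearized form: ln z = k·x + ln C. From the 5 transformed points,
Σx = 19.0000, Σ(x)² = 99.0000, Σln z = -10.9345, Σx·ln z = -62.3722.
Normal system: [[99.0000, 19.0000]; [19.0000, 5]]·[k, ln C]ᵀ = [-62.3722, -10.9345]ᵀ.
Slope k = (n·Σx·ln z − Σx·Σln z)/(n·Σ(x)² − (Σx)²) = (5·-62.3722 − 19.0000·-10.9345)/134.0000 = -0.77690; ln C = (Σln z − k·Σx)/n = 0.76533.

k = -0.777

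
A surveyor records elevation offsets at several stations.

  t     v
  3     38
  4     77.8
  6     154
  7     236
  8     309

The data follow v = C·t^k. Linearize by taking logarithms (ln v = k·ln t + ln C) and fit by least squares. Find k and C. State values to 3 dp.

k = 2.085, C = 3.985

Linearized form: ln v = k·ln t + ln C. From the 5 transformed points,
AᵀA = [[14.4498, 8.3020]; [8.3020, 5]], rhs = [41.6117, 24.2259]ᵀ  (here Σln t = 8.3020, Σ(ln t)² = 14.4498, Σln v = 24.2259, Σln t·ln v = 41.6117).
Slope k = (n·Σln t·ln v − Σln t·Σln v)/(n·Σ(ln t)² − (Σln t)²) = (5·41.6117 − 8.3020·24.2259)/3.3255 = 2.08539; ln C = (Σln v − k·Σln t)/n = 1.38258, so C = exp(1.38258) = 3.98517.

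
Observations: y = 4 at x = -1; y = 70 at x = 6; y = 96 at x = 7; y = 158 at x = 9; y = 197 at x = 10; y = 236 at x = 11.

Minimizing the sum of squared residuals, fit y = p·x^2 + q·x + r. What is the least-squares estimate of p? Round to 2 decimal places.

The normal equations are: 34900·p + 3618·q + 388·r = 68282;  3618·p + 388·q + 42·r = 7076;  388·p + 42·q + 6·r = 761.
(Σx^2·x^2 = 34900, Σx^2·x = 3618, Σx^2 = 388, Σx·x = 388, Σx = 42, Σ1 = 6, Σx^2·y = 68282, Σx·y = 7076, Σy = 761.)
Inverting the 3×3 Gram matrix, [p, q, r]ᵀ = [322567/162710, -33913/81355, 252501/162710]ᵀ.

p = 1.98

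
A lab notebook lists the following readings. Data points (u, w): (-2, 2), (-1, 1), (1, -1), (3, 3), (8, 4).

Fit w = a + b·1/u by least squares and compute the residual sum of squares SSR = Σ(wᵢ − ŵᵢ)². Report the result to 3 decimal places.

SSR = 13.945

Entries of MᵀM: Σ1 = 5, Σ1/u = -1/24, Σ1/u·1/u = 1369/576.
And Σw = 9, Σ1/u·w = -3/2.
Normal equations: [[5, -1/24]; [-1/24, 1369/576]]·[a, b]ᵀ = [9, -3/2]ᵀ.
Δ = 5·(1369/576) − (-1/24)² = 1711/144.
a = (9·(1369/576) − (-1/24)·(-3/2))/(1711/144) = 12285/6844; b = (5·(-3/2) − (-1/24)·9)/(1711/144) = -1026/1711.
Residuals: -11/116, -9545/6844, -15025/6844, 9615/6844, 3901/1711; SSR = 95443/6844.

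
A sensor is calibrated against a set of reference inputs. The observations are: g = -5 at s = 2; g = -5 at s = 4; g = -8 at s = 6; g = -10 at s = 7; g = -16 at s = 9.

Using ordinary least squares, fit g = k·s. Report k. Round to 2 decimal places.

k = -1.57

Normal-equation sums: Σs·s = 186.
And Σs·g = -292.
Normal equations: [[186]]·[k]ᵀ = [-292]ᵀ.
k = (-292)/186 = -1.56989.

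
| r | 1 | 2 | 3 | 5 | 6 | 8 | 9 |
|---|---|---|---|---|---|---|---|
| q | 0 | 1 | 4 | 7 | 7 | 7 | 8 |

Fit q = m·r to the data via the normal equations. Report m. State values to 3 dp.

Normal-equation sums: Σr·r = 220.
For Aᵀq: Σr·q = 219.
Hence m = 219 / 220 ≈ 0.995455.

m = 0.995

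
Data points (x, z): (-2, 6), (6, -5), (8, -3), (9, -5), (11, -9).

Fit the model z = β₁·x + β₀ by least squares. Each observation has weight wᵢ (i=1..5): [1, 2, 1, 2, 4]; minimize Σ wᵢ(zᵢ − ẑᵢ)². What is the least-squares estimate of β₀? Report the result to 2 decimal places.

With design matrix M, MᵀWM = [[786, 80]; [80, 10]] and MᵀWz = [-582, -53]ᵀ.
Eliminating β₀: 10·(row 1) − 80·(row 2) gives 1460·β₁ = 10·(-582) − 80·(-53) = -1580, so β₁ = -79/73.
Then β₀ = ((-53) − 80·(-79/73))/10 = 2451/730.

β₀ = 3.36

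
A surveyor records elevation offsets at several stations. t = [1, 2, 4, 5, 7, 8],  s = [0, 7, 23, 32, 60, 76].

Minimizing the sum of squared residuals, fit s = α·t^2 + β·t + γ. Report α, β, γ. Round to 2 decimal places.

Normal-equation sums: Σt^2·t^2 = 7395, Σt^2·t = 1053, Σt^2 = 159, Σt·t = 159, Σt = 27, Σ1 = 6.
For Xᵀs: Σt^2·s = 9000, Σt·s = 1294, Σs = 198.
Solving the 3×3 system (Gaussian elimination) gives α = 7/8, β = 1723/600, γ = -311/100.

α = 0.88, β = 2.87, γ = -3.11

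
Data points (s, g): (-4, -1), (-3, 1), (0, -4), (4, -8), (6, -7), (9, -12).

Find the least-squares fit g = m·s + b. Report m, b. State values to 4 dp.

m = -0.8881, b = -3.3905

MᵀM·[m, b]ᵀ = Mᵀg reads: 158·m + 12·b = -181;  12·m + 6·b = -31.
Eliminating b: 6·(row 1) − 12·(row 2) gives 804·m = 6·(-181) − 12·(-31) = -714, so m = -119/134.
Then b = ((-31) − 12·(-119/134))/6 = -1363/402.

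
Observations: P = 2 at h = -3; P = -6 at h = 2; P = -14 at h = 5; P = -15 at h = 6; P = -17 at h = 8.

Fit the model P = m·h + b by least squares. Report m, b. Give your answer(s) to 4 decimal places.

m = -1.8306, b = -3.4098

Sums needed: Σh·h = 138, Σh = 18, Σ1 = 5.
Moment sums: Σh·P = -314, ΣP = -50.
Δ = 138·5 − 18² = 366.
m = ((-314)·5 − 18·(-50))/366 = -335/183; b = (138·(-50) − 18·(-314))/366 = -208/61.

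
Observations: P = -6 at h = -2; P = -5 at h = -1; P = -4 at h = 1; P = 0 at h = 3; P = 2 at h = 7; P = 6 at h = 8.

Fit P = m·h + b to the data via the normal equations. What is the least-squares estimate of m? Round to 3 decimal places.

m = 1.098

Sums needed: Σh·h = 128, Σh = 16, Σ1 = 6.
Right-hand side: Σh·P = 75, ΣP = -7.
Normal equations: [[128, 16]; [16, 6]]·[m, b]ᵀ = [75, -7]ᵀ.
Determinant 128·6 − 16² = 512.
m = (75·6 − 16·(-7))/512 = 281/256; b = (128·(-7) − 16·75)/512 = -131/32.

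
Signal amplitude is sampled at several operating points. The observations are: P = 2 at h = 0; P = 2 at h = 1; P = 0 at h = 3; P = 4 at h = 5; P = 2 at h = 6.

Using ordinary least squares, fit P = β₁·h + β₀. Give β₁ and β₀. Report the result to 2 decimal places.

β₁ = 0.15, β₀ = 1.54

Setting ∂/∂β₁ … = 0 gives: 71·β₁ + 15·β₀ = 34;  15·β₁ + 5·β₀ = 10.
(Σh·h = 71, Σh = 15, Σ1 = 5, Σh·P = 34, ΣP = 10.)
det = 71·5 − 15² = 130.
β₁ = (34·5 − 15·10)/130 = 2/13; β₀ = (71·10 − 15·34)/130 = 20/13.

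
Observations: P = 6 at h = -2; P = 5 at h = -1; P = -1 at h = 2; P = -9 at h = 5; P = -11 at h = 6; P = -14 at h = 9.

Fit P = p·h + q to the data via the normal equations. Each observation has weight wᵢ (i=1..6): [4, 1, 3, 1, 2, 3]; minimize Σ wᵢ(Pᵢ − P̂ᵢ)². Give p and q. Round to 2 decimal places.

p = -1.91, q = 2.25

Sums needed: Σwᵢ·h·h = 369, Σwᵢ·h = 41, Σwᵢ·1 = 14.
Moment sums: Σwᵢ·h·P = -614, Σwᵢ·P = -47.
So XᵀWX·[p, q]ᵀ = XᵀWP: [[369, 41]; [41, 14]]·[p, q]ᵀ = [-614, -47]ᵀ.
Eliminating q: 14·(row 1) − 41·(row 2) gives 3485·p = 14·(-614) − 41·(-47) = -6669, so p = -6669/3485.
Then q = ((-47) − 41·(-6669/3485))/14 = 191/85.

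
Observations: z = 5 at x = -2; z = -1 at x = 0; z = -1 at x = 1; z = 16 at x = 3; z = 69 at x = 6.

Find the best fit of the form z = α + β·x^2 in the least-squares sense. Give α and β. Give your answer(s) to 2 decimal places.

The normal system AᵀA·[α, β]ᵀ = Aᵀz is [[5, 50]; [50, 1394]]·[α, β]ᵀ = [88, 2647]ᵀ.
Determinant 5·1394 − 50² = 4470.
α = (88·1394 − 50·2647)/4470 = -1613/745; β = (5·2647 − 50·88)/4470 = 589/298.

α = -2.17, β = 1.98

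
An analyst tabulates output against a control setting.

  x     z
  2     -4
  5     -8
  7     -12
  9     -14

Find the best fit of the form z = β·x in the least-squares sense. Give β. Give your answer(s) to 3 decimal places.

Sums needed: Σx·x = 159.
For Aᵀz: Σx·z = -258.
Normal equations: [[159]]·[β]ᵀ = [-258]ᵀ.
β = (-258)/159 = -1.62264.

β = -1.623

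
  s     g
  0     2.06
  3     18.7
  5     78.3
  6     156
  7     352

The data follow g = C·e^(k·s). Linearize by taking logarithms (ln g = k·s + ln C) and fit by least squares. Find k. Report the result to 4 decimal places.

Linearized form: ln g = k·s + ln C. From the 5 transformed points,
AᵀA = [[119.0000, 21.0000]; [21.0000, 5]], rhs = [101.9329, 18.9253]ᵀ  (here Σs = 21.0000, Σ(s)² = 119.0000, Σln g = 18.9253, Σs·ln g = 101.9329).
Solving (det = 154.0000): k = 0.72879, ln C = 0.72413.

k = 0.7288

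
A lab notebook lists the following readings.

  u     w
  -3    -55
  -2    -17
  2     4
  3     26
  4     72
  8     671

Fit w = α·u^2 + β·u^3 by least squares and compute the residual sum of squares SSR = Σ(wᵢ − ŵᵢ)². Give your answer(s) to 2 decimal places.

SSR = 5.73

From the data, Σu^2·u^2 = 4546, Σu^2·u^3 = 33792, Σu^3·u^3 = 267826.
For Mᵀw: Σu^2·w = 43783, Σu^3·w = 350515.
MᵀM·[α, β]ᵀ = Mᵀw becomes [[4546, 33792]; [33792, 267826]]·[α, β]ᵀ = [43783, 350515]ᵀ.
Δ = 4546·267826 − 33792² = 75637732.
α = (43783·267826 − 33792·350515)/75637732 = -59188561/37818866; β = (4546·350515 − 33792·43783)/75637732 = 56963027/37818866.
Residuals: -4669426/18909433, 24768869/18909433, -33837254/18909433, -11007082/18909433, 12170800/18909433, -271417/18909433; SSR = 108391302/18909433.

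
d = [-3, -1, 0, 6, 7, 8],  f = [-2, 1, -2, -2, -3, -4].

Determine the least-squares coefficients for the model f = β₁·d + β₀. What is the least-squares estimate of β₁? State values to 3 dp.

β₁ = -0.235

MᵀM·[β₁, β₀]ᵀ = Mᵀf reads: 159·β₁ + 17·β₀ = -60;  17·β₁ + 6·β₀ = -12.
(Σd·d = 159, Σd = 17, Σ1 = 6, Σd·f = -60, Σf = -12.)
Determinant 159·6 − 17² = 665.
β₁ = ((-60)·6 − 17·(-12))/665 = -156/665; β₀ = (159·(-12) − 17·(-60))/665 = -888/665.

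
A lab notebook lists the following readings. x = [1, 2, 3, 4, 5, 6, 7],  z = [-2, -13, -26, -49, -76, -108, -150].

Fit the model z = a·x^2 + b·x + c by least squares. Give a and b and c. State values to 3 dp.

a = -3.071, b = 0.143, c = 0.286

Sums needed: Σx^2·x^2 = 4676, Σx^2·x = 784, Σx^2 = 140, Σx·x = 140, Σx = 28, Σ1 = 7.
Right-hand side: Σx^2·z = -14210, Σx·z = -2380, Σz = -424.
AᵀA·[a, b, c]ᵀ = Aᵀz becomes [[4676, 784, 140]; [784, 140, 28]; [140, 28, 7]]·[a, b, c]ᵀ = [-14210, -2380, -424]ᵀ.
Solving the 3×3 system (Gaussian elimination) gives a = -43/14, b = 1/7, c = 2/7.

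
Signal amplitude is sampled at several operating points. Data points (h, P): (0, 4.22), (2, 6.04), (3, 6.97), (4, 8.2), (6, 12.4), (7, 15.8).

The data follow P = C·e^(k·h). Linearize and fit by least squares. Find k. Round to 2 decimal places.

k = 0.19

With ln Pᵢ as the transformed response and hᵢ as the regressor:
Sums: Σh = 22.0000, Σ(h)² = 114.0000, Σln P = 12.5617, Σh·ln P = 52.2644.
Normal system: [[114.0000, 22.0000]; [22.0000, 6]]·[k, ln C]ᵀ = [52.2644, 12.5617]ᵀ.
Slope k = (n·Σh·ln P − Σh·Σln P)/(n·Σ(h)² − (Σh)²) = (6·52.2644 − 22.0000·12.5617)/200.0000 = 0.18615; ln C = (Σln P − k·Σh)/n = 1.41108.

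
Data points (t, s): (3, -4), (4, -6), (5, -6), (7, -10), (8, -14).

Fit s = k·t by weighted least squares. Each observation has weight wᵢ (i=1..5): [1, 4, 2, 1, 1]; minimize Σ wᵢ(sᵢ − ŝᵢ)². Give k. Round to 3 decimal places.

k = -1.483

Entries of MᵀWM: Σwᵢ·t·t = 236.
For MᵀWs: Σwᵢ·t·s = -350.
k = (-350)/236 = -1.48305.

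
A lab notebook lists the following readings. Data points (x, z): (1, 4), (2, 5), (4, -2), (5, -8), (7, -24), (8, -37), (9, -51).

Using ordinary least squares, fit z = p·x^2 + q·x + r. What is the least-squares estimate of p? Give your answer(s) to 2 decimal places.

p = -0.99

The normal system AᵀA·[p, q, r]ᵀ = Aᵀz is [[13956, 1782, 240]; [1782, 240, 36]; [240, 36, 7]]·[p, q, r]ᵀ = [-7883, -957, -113]ᵀ.
Solving the 3×3 system (Gaussian elimination) gives p = -16385/16566, q = 16697/5522, r = 6123/2761.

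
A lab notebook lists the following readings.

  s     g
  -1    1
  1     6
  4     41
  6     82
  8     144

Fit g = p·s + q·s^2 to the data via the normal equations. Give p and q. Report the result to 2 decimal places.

p = 2.06, q = 1.98

The normal equations are: 118·p + 792·q = 1813;  792·p + 5650·q = 12831.
Δ = 118·5650 − 792² = 39436.
p = (1813·5650 − 792·12831)/39436 = 40649/19718; q = (118·12831 − 792·1813)/39436 = 39081/19718.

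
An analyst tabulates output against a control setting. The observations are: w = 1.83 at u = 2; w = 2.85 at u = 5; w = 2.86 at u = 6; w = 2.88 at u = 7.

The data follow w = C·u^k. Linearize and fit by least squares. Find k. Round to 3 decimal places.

k = 0.388

With ln wᵢ as the transformed response and ln uᵢ as the regressor:
XᵀX = [[10.0677, 6.0403]; [6.0403, 4]], rhs = [6.0457, 3.7602]ᵀ  (here Σln u = 6.0403, Σ(ln u)² = 10.0677, Σln w = 3.7602, Σln u·ln w = 6.0457).
Δ = 10.0677·4 − (6.0403)² = 3.7862; k = (6.0457·4 − 6.0403·3.7602)/3.7862 = 0.38820, ln C = (10.0677·3.7602 − 6.0403·6.0457)/3.7862 = 0.35386.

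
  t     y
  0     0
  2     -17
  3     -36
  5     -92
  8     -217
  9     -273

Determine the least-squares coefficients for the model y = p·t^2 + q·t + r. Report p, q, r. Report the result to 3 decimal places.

p = -3.021, q = -3.133, r = 0.416

Forming AᵀA = [[11379, 1401, 183]; [1401, 183, 27]; [183, 27, 6]] and Aᵀy = [-38693, -4795, -635]ᵀ gives AᵀA·[p, q, r]ᵀ = Aᵀy.
Inverting the 3×3 Gram matrix, [p, q, r]ᵀ = [-5801/1920, -401/128, 133/320]ᵀ.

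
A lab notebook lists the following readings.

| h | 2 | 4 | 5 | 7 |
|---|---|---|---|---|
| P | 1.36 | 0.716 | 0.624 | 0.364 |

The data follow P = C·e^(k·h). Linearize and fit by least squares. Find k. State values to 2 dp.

Linearized form: ln P = k·h + ln C. From the 4 transformed points,
XᵀX = [[94.0000, 18.0000]; [18.0000, 4]], rhs = [-10.1536, -1.5088]ᵀ  (here Σh = 18.0000, Σ(h)² = 94.0000, Σln P = -1.5088, Σh·ln P = -10.1536).
Solving (det = 52.0000): k = -0.25877, ln C = 0.78726.

k = -0.26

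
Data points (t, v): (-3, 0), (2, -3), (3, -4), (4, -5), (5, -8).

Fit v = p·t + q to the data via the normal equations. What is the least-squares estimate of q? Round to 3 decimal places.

q = -2.072

The normal system AᵀA·[p, q]ᵀ = Aᵀv is [[63, 11]; [11, 5]]·[p, q]ᵀ = [-78, -20]ᵀ.
det = 63·5 − 11² = 194.
p = ((-78)·5 − 11·(-20))/194 = -85/97; q = (63·(-20) − 11·(-78))/194 = -201/97.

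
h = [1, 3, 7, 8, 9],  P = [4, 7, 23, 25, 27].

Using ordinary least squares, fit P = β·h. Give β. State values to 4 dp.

β = 3.0833

With design matrix M, MᵀM = [[204]] and MᵀP = [629]ᵀ.
Hence β = 629 / 204 ≈ 3.08333.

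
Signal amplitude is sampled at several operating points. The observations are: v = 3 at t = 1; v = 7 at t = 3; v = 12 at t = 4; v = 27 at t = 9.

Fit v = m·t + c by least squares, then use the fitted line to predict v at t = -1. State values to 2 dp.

v̂ = -3.88

With design matrix M, MᵀM = [[107, 17]; [17, 4]] and Mᵀv = [315, 49]ᵀ.
Determinant 107·4 − 17² = 139.
m = (315·4 − 17·49)/139 = 427/139; c = (107·49 − 17·315)/139 = -112/139.
At t = -1: v̂ = (427/139)·(-1) + (-112/139)·(1) = -539/139.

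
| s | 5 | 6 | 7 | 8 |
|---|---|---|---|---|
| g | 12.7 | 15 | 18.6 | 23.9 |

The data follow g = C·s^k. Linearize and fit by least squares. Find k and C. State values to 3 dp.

Linearized form: ln g = k·ln s + ln C. From the 4 transformed points,
Σln s = 7.4265, Σ(ln s)² = 13.9113, Σln g = 11.3467, Σln s·ln g = 21.2308.
Equations: 13.9113·k + 7.4265·ln C = 21.2308;  7.4265·k + 4·ln C = 11.3467.
Slope k = (n·Σln s·ln g − Σln s·Σln g)/(n·Σ(ln s)² − (Σln s)²) = (4·21.2308 − 7.4265·11.3467)/0.4917 = 1.33524; ln C = (Σln g − k·Σln s)/n = 0.35762, so C = exp(0.35762) = 1.42993.

k = 1.335, C = 1.430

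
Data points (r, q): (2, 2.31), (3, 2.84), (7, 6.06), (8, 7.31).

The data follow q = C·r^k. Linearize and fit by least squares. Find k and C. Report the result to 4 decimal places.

k = 0.8375, C = 1.2214

With ln qᵢ as the transformed response and ln rᵢ as the regressor:
AᵀA = [[9.7980, 5.8171]; [5.8171, 4]], rhs = [9.3696, 5.6720]ᵀ  (here Σln r = 5.8171, Σ(ln r)² = 9.7980, Σln q = 5.6720, Σln r·ln q = 9.3696).
Slope k = (n·Σln r·ln q − Σln r·Σln q)/(n·Σ(ln r)² − (Σln r)²) = (4·9.3696 − 5.8171·5.6720)/5.3534 = 0.83751; ln C = (Σln q − k·Σln r)/n = 0.20003, so C = exp(0.20003) = 1.22144.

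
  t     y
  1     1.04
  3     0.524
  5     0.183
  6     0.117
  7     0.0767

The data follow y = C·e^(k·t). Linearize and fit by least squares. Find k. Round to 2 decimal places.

k = -0.45

Taking logs, ln y = k·t + ln C, so regress ln y on t.
Σt = 22.0000, Σ(t)² = 120.0000, Σln y = -7.0187, Σt·ln y = -41.2394.
Normal system: [[120.0000, 22.0000]; [22.0000, 5]]·[k, ln C]ᵀ = [-41.2394, -7.0187]ᵀ.
Δ = 120.0000·5 − (22.0000)² = 116.0000; k = (-41.2394·5 − 22.0000·-7.0187)/116.0000 = -0.44642, ln C = (120.0000·-7.0187 − 22.0000·-41.2394)/116.0000 = 0.56049.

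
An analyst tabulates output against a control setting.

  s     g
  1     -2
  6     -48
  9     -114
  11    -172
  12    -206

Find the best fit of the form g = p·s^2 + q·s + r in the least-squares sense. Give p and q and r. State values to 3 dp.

Compute the Gram sums: Σs^2·s^2 = 43235, Σs^2·s = 4005, Σs^2 = 383, Σs·s = 383, Σs = 39, Σ1 = 5.
Moment sums: Σs^2·g = -61440, Σs·g = -5680, Σg = -542.
Normal equations: [[43235, 4005, 383]; [4005, 383, 39]; [383, 39, 5]]·[p, q, r]ᵀ = [-61440, -5680, -542]ᵀ.
Inverting the 3×3 Gram matrix, [p, q, r]ᵀ = [-114943/74487, 37145/24829, -19850/10641]ᵀ.

p = -1.543, q = 1.496, r = -1.865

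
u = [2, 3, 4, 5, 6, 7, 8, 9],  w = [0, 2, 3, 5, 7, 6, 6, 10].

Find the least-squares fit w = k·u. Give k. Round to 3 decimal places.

k = 0.933

Sums needed: Σu·u = 284.
Moment sums: Σu·w = 265.
So MᵀM·[k]ᵀ = Mᵀw: [[284]]·[k]ᵀ = [265]ᵀ.
Hence k = 265 / 284 ≈ 0.933099.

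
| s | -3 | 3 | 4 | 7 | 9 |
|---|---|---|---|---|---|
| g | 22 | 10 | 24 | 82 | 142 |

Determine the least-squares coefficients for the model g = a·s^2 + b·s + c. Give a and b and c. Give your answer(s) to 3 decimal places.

a = 1.973, b = -1.847, c = -1.334

Entries of XᵀX: Σs^2·s^2 = 9380, Σs^2·s = 1136, Σs^2 = 164, Σs·s = 164, Σs = 20, Σ1 = 5.
Right-hand side: Σs^2·g = 16192, Σs·g = 1912, Σg = 280.
Inverting the 3×3 Gram matrix, [a, b, c]ᵀ = [7240/3669, -6778/3669, -1632/1223]ᵀ.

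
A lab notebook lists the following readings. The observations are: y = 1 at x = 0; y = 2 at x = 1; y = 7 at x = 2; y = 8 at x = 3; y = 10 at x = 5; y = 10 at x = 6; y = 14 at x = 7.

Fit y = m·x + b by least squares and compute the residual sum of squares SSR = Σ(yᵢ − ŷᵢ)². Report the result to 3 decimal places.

Normal-equation sums: Σx·x = 124, Σx = 24, Σ1 = 7.
For Aᵀy: Σx·y = 248, Σy = 52.
Normal equations: [[124, 24]; [24, 7]]·[m, b]ᵀ = [248, 52]ᵀ.
Determinant 124·7 − 24² = 292.
m = (248·7 − 24·52)/292 = 122/73; b = (124·52 − 24·248)/292 = 124/73.
Residuals: -51/73, -100/73, 143/73, 94/73, -4/73, -126/73, 44/73; SSR = 818/73.

SSR = 11.205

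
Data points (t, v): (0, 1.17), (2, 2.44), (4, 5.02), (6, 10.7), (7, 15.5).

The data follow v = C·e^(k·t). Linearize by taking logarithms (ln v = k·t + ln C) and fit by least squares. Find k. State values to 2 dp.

Taking logs, ln v = k·t + ln C, so regress ln v on t.
XᵀX = [[105.0000, 19.0000]; [19.0000, 5]], rhs = [41.6451, 7.7735]ᵀ  (here Σt = 19.0000, Σ(t)² = 105.0000, Σln v = 7.7735, Σt·ln v = 41.6451).
Slope k = (n·Σt·ln v − Σt·Σln v)/(n·Σ(t)² − (Σt)²) = (5·41.6451 − 19.0000·7.7735)/164.0000 = 0.36908; ln C = (Σln v − k·Σt)/n = 0.15221.

k = 0.37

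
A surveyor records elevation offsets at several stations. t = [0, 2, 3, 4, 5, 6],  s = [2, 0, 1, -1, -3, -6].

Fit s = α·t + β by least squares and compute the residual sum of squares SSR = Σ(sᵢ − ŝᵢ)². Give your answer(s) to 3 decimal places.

The normal system XᵀX·[α, β]ᵀ = Xᵀs is [[90, 20]; [20, 6]]·[α, β]ᵀ = [-52, -7]ᵀ.
det = 90·6 − 20² = 140.
α = ((-52)·6 − 20·(-7))/140 = -43/35; β = (90·(-7) − 20·(-52))/140 = 41/14.
Residuals: -13/14, -33/70, 123/70, 69/70, 3/14, -109/70; SSR = 533/70.

SSR = 7.614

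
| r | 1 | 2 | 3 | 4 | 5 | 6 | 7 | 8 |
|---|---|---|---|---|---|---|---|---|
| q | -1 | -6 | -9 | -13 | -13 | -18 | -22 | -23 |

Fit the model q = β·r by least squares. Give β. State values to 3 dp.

Compute the Gram sums: Σr·r = 204.
And Σr·q = -603.
So AᵀA·[β]ᵀ = Aᵀq: [[204]]·[β]ᵀ = [-603]ᵀ.
Hence β = -603 / 204 ≈ -2.95588.

β = -2.956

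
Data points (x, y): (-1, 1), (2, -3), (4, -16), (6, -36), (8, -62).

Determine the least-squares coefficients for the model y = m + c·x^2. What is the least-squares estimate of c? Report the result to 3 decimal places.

AᵀA·[m, c]ᵀ = Aᵀy reads: 5·m + 121·c = -116;  121·m + 5665·c = -5531.
(Σ1 = 5, Σx^2 = 121, Σx^2·x^2 = 5665, Σy = -116, Σx^2·y = -5531.)
Determinant 5·5665 − 121² = 13684.
m = ((-116)·5665 − 121·(-5531))/13684 = 1101/1244; c = (5·(-5531) − 121·(-116))/13684 = -13619/13684.

c = -0.995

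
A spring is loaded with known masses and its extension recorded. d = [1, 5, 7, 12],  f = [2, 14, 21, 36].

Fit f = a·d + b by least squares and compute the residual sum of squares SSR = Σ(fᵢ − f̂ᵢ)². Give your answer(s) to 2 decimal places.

With design matrix A, AᵀA = [[219, 25]; [25, 4]] and Aᵀf = [651, 73]ᵀ.
Eliminating b: 4·(row 1) − 25·(row 2) gives 251·a = 4·651 − 25·73 = 779, so a = 779/251.
Then b = (73 − 25·(779/251))/4 = -288/251.
Residuals: 11/251, -93/251, 106/251, -24/251; SSR = 82/251.

SSR = 0.33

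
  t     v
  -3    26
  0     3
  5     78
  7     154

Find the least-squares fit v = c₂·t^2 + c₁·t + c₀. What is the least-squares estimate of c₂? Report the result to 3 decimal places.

c₂ = 2.994

Entries of MᵀM: Σt^2·t^2 = 3107, Σt^2·t = 441, Σt^2 = 83, Σt·t = 83, Σt = 9, Σ1 = 4.
Right-hand side: Σt^2·v = 9730, Σt·v = 1390, Σv = 261.
So MᵀM·[c₂, c₁, c₀]ᵀ = Mᵀv: [[3107, 441, 83]; [441, 83, 9]; [83, 9, 4]]·[c₂, c₁, c₀]ᵀ = [9730, 1390, 261]ᵀ.
Inverting the 3×3 Gram matrix, [c₂, c₁, c₀]ᵀ = [6662/2225, 1471/2225, 727/445]ᵀ.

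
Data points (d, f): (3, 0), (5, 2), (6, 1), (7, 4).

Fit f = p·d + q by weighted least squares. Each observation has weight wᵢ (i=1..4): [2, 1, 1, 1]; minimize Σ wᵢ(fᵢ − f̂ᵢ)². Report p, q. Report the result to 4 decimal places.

p = 0.8125, q = -2.5000

Forming XᵀWX = [[128, 24]; [24, 5]] and XᵀWf = [44, 7]ᵀ gives XᵀWX·[p, q]ᵀ = XᵀWf.
det = 128·5 − 24² = 64.
p = (44·5 − 24·7)/64 = 13/16; q = (128·7 − 24·44)/64 = -5/2.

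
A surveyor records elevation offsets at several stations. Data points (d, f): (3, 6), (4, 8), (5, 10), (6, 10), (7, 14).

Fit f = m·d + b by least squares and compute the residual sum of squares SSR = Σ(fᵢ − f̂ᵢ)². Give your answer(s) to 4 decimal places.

SSR = 2.8000

From the data, Σd·d = 135, Σd = 25, Σ1 = 5.
And Σd·f = 258, Σf = 48.
Normal equations: [[135, 25]; [25, 5]]·[m, b]ᵀ = [258, 48]ᵀ.
Δ = 135·5 − 25² = 50.
m = (258·5 − 25·48)/50 = 9/5; b = (135·48 − 25·258)/50 = 3/5.
Residuals: 0, 1/5, 2/5, -7/5, 4/5; SSR = 14/5.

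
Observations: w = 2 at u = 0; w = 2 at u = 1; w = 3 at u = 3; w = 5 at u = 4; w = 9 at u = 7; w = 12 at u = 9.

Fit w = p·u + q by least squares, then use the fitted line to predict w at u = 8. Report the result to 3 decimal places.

ŵ = 10.167

Compute the Gram sums: Σu·u = 156, Σu = 24, Σ1 = 6.
And Σu·w = 202, Σw = 33.
Normal equations: [[156, 24]; [24, 6]]·[p, q]ᵀ = [202, 33]ᵀ.
Determinant 156·6 − 24² = 360.
p = (202·6 − 24·33)/360 = 7/6; q = (156·33 − 24·202)/360 = 5/6.
At u = 8: ŵ = (7/6)·(8) + (5/6)·(1) = 61/6.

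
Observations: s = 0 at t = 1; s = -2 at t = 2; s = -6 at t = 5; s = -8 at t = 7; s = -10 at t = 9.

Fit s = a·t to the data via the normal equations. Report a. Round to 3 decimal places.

a = -1.125

With design matrix M, MᵀM = [[160]] and Mᵀs = [-180]ᵀ.
Hence a = -180 / 160 ≈ -1.125.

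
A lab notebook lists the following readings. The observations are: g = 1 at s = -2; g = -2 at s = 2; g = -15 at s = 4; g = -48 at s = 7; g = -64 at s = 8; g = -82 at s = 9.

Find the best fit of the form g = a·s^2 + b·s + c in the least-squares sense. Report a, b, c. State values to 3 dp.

XᵀX·[a, b, c]ᵀ = Xᵀg reads: 13346·a + 1648·b + 218·c = -13334;  1648·a + 218·b + 28·c = -1652;  218·a + 28·b + 6·c = -210.
(Σs^2·s^2 = 13346, Σs^2·s = 1648, Σs^2 = 218, Σs·s = 218, Σs = 28, Σ1 = 6, Σs^2·g = -13334, Σs·g = -1652, Σg = -210.)
Row-reducing yields a = -27878/28527, b = -18188/28527, c = 33111/9509.

a = -0.977, b = -0.638, c = 3.482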